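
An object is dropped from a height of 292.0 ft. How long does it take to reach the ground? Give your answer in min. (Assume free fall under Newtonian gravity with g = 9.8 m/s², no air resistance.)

h = 292.0 ft × 0.3048 = 89.0016 m
t = √(2h/g) = √(2 × 89.0016 / 9.8) = 4.26188 s
t = 4.26188 s / 60.0 = 0.07103 min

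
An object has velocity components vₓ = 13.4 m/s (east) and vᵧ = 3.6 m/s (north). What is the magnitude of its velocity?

|v| = √(vₓ² + vᵧ²) = √(13.4² + 3.6²) = √(192.52) = 13.88 m/s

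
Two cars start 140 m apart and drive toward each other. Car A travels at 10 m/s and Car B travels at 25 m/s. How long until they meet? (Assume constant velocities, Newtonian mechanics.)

Combined speed: v_combined = 10 + 25 = 35 m/s
Time to meet: t = d/v_combined = 140/35 = 4.0 s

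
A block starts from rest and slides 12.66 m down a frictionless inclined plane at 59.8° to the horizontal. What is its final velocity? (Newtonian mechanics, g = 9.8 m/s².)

a = g sin(θ) = 9.8 × sin(59.8°) = 8.4699 m/s²
v = √(2ad) = √(2 × 8.4699 × 12.66) = 14.64 m/s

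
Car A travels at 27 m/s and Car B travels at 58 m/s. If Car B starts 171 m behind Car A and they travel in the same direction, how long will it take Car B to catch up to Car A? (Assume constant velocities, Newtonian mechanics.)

Relative speed: v_rel = 58 - 27 = 31 m/s
Time to catch: t = d₀/v_rel = 171/31 = 5.52 s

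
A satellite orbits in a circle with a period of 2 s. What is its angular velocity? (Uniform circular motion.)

ω = 2π/T = 2π/2 = 3.1416 rad/s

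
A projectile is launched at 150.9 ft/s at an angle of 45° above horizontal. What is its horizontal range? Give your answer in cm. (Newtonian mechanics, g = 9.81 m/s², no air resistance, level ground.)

v₀ = 150.9 ft/s × 0.3048 = 45.9943 m/s
R = v₀² × sin(2θ) / g = 45.9943² × sin(2 × 45°) / 9.81 = 2115.48 × 1.0 / 9.81 = 215.645 m
R = 215.645 m / 0.01 = 21560 cm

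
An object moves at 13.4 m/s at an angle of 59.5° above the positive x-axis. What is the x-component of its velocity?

vₓ = v cos(θ) = 13.4 × cos(59.5°) = 6.8 m/s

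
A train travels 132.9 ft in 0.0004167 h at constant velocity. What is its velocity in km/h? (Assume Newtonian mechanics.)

d = 132.9 ft × 0.3048 = 40.5079 m
t = 0.0004167 h × 3600.0 = 1.50012 s
v = d / t = 40.5079 / 1.50012 = 27.0031 m/s
v = 27.0031 m/s / 0.2777777777777778 = 97.21 km/h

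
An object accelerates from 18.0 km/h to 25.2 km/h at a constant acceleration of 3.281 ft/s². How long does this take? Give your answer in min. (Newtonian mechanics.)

v₀ = 18.0 km/h × 0.2777777777777778 = 5.0 m/s
v = 25.2 km/h × 0.2777777777777778 = 7.0 m/s
a = 3.281 ft/s² × 0.3048 = 1.00005 m/s²
t = (v - v₀) / a = (7.0 - 5.0) / 1.00005 = 1.9999 s
t = 1.9999 s / 60.0 = 0.03333 min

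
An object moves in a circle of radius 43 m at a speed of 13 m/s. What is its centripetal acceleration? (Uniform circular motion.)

a_c = v²/r = 13²/43 = 169/43 = 3.93 m/s²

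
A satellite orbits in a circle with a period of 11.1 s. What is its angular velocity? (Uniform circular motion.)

ω = 2π/T = 2π/11.1 = 0.5661 rad/s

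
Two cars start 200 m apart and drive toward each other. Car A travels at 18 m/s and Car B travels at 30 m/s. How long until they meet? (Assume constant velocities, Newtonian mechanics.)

Combined speed: v_combined = 18 + 30 = 48 m/s
Time to meet: t = d/v_combined = 200/48 = 4.17 s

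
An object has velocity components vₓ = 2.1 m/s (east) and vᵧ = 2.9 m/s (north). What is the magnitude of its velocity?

|v| = √(vₓ² + vᵧ²) = √(2.1² + 2.9²) = √(12.82) = 3.58 m/s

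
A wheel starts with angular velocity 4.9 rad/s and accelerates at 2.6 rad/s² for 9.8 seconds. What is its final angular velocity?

ω = ω₀ + αt = 4.9 + 2.6 × 9.8 = 30.38 rad/s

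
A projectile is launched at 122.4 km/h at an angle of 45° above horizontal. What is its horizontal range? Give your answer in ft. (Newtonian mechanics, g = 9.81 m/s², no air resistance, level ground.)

v₀ = 122.4 km/h × 0.2777777777777778 = 34.0 m/s
R = v₀² × sin(2θ) / g = 34.0² × sin(2 × 45°) / 9.81 = 1156.0 × 1.0 / 9.81 = 117.839 m
R = 117.839 m / 0.3048 = 386.6 ft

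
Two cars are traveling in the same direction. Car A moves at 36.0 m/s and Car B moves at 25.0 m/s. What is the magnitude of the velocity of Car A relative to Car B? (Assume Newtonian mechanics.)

v_rel = |v_A - v_B| = |36.0 - 25.0| = 11.0 m/s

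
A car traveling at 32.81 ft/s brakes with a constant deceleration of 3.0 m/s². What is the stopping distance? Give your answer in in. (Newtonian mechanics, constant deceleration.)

v₀ = 32.81 ft/s × 0.3048 = 10.0005 m/s
d = v₀² / (2a) = 10.0005² / (2 × 3.0) = 100.01 / 6.0 = 16.6683 m
d = 16.6683 m / 0.0254 = 656.2 in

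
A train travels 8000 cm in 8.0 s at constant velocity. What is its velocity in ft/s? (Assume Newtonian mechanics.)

d = 8000 cm × 0.01 = 80.0 m
v = d / t = 80.0 / 8.0 = 10.0 m/s
v = 10.0 m/s / 0.3048 = 32.81 ft/s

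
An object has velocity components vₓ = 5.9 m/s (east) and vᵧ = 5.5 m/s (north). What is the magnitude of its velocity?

|v| = √(vₓ² + vᵧ²) = √(5.9² + 5.5²) = √(65.06) = 8.07 m/s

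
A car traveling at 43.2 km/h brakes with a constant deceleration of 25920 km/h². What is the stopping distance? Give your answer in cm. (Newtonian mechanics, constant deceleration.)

v₀ = 43.2 km/h × 0.2777777777777778 = 12.0 m/s
a = 25920 km/h² × 7.716049382716049e-05 = 2.0 m/s²
d = v₀² / (2a) = 12.0² / (2 × 2.0) = 144.0 / 4.0 = 36.0 m
d = 36.0 m / 0.01 = 3600 cm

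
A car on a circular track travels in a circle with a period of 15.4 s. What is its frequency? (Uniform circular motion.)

f = 1/T = 1/15.4 = 0.0649 Hz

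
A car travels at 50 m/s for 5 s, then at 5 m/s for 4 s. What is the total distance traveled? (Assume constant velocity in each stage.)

d₁ = v₁t₁ = 50 × 5 = 250 m
d₂ = v₂t₂ = 5 × 4 = 20 m
d_total = 250 + 20 = 270 m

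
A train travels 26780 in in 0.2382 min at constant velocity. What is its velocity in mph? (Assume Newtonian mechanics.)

d = 26780 in × 0.0254 = 680.212 m
t = 0.2382 min × 60.0 = 14.292 s
v = d / t = 680.212 / 14.292 = 47.5939 m/s
v = 47.5939 m/s / 0.44704 = 106.5 mph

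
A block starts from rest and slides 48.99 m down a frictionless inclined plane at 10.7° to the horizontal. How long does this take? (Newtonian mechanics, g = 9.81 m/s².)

a = g sin(θ) = 9.81 × sin(10.7°) = 1.8214 m/s²
t = √(2d/a) = √(2 × 48.99 / 1.8214) = 7.33 s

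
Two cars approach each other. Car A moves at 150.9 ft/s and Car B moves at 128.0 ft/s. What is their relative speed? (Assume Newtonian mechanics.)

v_rel = v_A + v_B = 150.9 + 128.0 = 278.9 ft/s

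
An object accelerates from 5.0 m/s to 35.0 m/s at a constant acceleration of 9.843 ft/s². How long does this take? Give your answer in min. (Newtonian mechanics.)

a = 9.843 ft/s² × 0.3048 = 3.00015 m/s²
t = (v - v₀) / a = (35.0 - 5.0) / 3.00015 = 9.9995 s
t = 9.9995 s / 60.0 = 0.1667 min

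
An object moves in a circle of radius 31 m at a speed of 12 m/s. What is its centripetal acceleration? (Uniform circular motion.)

a_c = v²/r = 12²/31 = 144/31 = 4.65 m/s²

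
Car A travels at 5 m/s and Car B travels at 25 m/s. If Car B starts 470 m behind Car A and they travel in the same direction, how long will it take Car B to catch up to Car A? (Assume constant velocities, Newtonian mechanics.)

Relative speed: v_rel = 25 - 5 = 20 m/s
Time to catch: t = d₀/v_rel = 470/20 = 23.5 s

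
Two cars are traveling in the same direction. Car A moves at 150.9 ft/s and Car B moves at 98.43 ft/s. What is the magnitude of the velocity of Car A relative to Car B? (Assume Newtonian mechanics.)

v_rel = |v_A - v_B| = |150.9 - 98.43| = 52.47 ft/s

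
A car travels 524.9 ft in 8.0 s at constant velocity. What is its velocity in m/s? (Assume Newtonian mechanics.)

d = 524.9 ft × 0.3048 = 159.99 m
v = d / t = 159.99 / 8.0 = 20.0 m/s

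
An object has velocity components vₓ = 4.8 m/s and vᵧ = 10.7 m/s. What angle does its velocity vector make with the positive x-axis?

θ = arctan(vᵧ/vₓ) = arctan(10.7/4.8) = 65.84°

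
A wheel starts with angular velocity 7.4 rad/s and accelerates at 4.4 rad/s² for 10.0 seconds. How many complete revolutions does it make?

θ = ω₀t + ½αt² = 7.4×10.0 + ½×4.4×10.0² = 294.0 rad
Total revolutions = θ/(2π) = 294.0/(2π) = 46.79
Complete revolutions = ⌊46.79⌋ = 46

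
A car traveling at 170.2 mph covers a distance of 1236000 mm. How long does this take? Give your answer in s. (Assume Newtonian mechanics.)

d = 1236000 mm × 0.001 = 1236.0 m
v = 170.2 mph × 0.44704 = 76.0862 m/s
t = d / v = 1236.0 / 76.0862 = 16.24 s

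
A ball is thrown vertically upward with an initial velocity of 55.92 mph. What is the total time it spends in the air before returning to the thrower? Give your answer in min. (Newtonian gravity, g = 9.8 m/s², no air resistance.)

v₀ = 55.92 mph × 0.44704 = 24.9985 m/s
t_total = 2 × v₀ / g = 2 × 24.9985 / 9.8 = 5.10173 s
t_total = 5.10173 s / 60.0 = 0.08503 min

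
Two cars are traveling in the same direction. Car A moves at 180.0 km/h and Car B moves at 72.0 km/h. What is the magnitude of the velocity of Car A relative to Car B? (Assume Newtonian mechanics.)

v_rel = |v_A - v_B| = |180.0 - 72.0| = 108.0 km/h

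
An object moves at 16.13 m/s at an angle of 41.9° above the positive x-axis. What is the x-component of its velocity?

vₓ = v cos(θ) = 16.13 × cos(41.9°) = 12.01 m/s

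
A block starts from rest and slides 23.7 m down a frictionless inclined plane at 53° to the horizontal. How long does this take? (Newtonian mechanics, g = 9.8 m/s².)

a = g sin(θ) = 9.8 × sin(53°) = 7.8266 m/s²
t = √(2d/a) = √(2 × 23.7 / 7.8266) = 2.46 s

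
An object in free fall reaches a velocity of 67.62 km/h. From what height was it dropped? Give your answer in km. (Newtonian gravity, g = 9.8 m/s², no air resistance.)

v = 67.62 km/h × 0.2777777777777778 = 18.7833 m/s
h = v² / (2g) = 18.7833² / (2 × 9.8) = 18.0006 m
h = 18.0006 m / 1000.0 = 0.018 km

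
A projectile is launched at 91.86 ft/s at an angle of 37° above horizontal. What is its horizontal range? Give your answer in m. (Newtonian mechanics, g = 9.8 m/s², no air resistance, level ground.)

v₀ = 91.86 ft/s × 0.3048 = 27.99893 m/s
R = v₀² × sin(2θ) / g = 27.99893² × sin(2 × 37°) / 9.8 = 783.9401 × 0.9612617 / 9.8 = 76.9 m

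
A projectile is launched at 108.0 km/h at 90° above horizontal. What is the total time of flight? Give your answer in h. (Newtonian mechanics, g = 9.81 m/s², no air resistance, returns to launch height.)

v₀ = 108.0 km/h × 0.2777777777777778 = 30.0 m/s
T = 2 × v₀ × sin(θ) / g = 2 × 30.0 × sin(90°) / 9.81 = 2 × 30.0 × 1.0 / 9.81 = 6.11621 s
T = 6.11621 s / 3600.0 = 0.001699 h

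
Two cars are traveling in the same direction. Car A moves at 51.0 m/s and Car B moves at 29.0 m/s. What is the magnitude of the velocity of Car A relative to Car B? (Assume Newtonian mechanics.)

v_rel = |v_A - v_B| = |51.0 - 29.0| = 22.0 m/s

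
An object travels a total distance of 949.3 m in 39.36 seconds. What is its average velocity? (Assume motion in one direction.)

v_avg = Δd / Δt = 949.3 / 39.36 = 24.12 m/s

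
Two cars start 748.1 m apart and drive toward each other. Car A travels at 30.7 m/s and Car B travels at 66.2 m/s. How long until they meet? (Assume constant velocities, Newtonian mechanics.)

Combined speed: v_combined = 30.7 + 66.2 = 96.9 m/s
Time to meet: t = d/v_combined = 748.1/96.9 = 7.72 s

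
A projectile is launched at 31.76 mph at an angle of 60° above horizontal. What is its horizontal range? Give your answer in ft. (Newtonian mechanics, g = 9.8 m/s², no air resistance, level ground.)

v₀ = 31.76 mph × 0.44704 = 14.198 m/s
R = v₀² × sin(2θ) / g = 14.198² × sin(2 × 60°) / 9.8 = 201.583 × 0.866025 / 9.8 = 17.8139 m
R = 17.8139 m / 0.3048 = 58.44 ft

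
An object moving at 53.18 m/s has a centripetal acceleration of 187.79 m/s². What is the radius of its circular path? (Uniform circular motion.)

r = v²/a_c = 53.18²/187.79 = 15.06 m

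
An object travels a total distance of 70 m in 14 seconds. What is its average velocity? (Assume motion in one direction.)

v_avg = Δd / Δt = 70 / 14 = 5.0 m/s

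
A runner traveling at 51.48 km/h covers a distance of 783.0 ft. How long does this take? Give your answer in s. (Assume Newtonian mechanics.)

d = 783.0 ft × 0.3048 = 238.658 m
v = 51.48 km/h × 0.2777777777777778 = 14.3 m/s
t = d / v = 238.658 / 14.3 = 16.69 s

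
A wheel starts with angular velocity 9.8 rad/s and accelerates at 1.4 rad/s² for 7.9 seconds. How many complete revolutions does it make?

θ = ω₀t + ½αt² = 9.8×7.9 + ½×1.4×7.9² = 121.107 rad
Total revolutions = θ/(2π) = 121.107/(2π) = 19.27
Complete revolutions = ⌊19.27⌋ = 19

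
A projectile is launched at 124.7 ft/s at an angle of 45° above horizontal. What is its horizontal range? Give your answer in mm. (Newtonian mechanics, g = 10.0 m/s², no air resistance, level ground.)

v₀ = 124.7 ft/s × 0.3048 = 38.0086 m/s
R = v₀² × sin(2θ) / g = 38.0086² × sin(2 × 45°) / 10.0 = 1444.65 × 1.0 / 10.0 = 144.465 m
R = 144.465 m / 0.001 = 144500 mm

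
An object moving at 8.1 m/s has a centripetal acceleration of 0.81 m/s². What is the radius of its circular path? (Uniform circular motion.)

r = v²/a_c = 8.1²/0.81 = 81.0 m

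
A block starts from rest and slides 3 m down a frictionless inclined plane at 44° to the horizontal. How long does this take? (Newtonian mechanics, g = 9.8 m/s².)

a = g sin(θ) = 9.8 × sin(44°) = 6.8077 m/s²
t = √(2d/a) = √(2 × 3 / 6.8077) = 0.94 s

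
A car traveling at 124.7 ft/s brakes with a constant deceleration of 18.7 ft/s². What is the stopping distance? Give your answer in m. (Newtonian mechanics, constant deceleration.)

v₀ = 124.7 ft/s × 0.3048 = 38.0086 m/s
a = 18.7 ft/s² × 0.3048 = 5.69976 m/s²
d = v₀² / (2a) = 38.0086² / (2 × 5.69976) = 1444.65 / 11.3995 = 126.7 m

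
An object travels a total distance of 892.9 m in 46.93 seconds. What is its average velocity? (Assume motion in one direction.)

v_avg = Δd / Δt = 892.9 / 46.93 = 19.03 m/s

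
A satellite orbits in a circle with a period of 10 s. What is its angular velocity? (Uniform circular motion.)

ω = 2π/T = 2π/10 = 0.6283 rad/s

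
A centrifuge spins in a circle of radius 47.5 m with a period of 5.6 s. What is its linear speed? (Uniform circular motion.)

v = 2πr/T = 2π×47.5/5.6 = 53.29 m/s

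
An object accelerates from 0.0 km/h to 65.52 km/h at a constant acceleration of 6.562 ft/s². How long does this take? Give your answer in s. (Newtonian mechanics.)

v₀ = 0.0 km/h × 0.2777777777777778 = 0.0 m/s
v = 65.52 km/h × 0.2777777777777778 = 18.2 m/s
a = 6.562 ft/s² × 0.3048 = 2.0001 m/s²
t = (v - v₀) / a = (18.2 - 0.0) / 2.0001 = 9.1 s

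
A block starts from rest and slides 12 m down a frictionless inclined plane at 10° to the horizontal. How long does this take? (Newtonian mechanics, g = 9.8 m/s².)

a = g sin(θ) = 9.8 × sin(10°) = 1.7018 m/s²
t = √(2d/a) = √(2 × 12 / 1.7018) = 3.76 s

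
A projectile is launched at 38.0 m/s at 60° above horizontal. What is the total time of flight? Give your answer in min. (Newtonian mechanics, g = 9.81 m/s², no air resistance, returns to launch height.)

T = 2 × v₀ × sin(θ) / g = 2 × 38.0 × sin(60°) / 9.81 = 2 × 38.0 × 0.866025 / 9.81 = 6.70927 s
T = 6.70927 s / 60.0 = 0.1118 min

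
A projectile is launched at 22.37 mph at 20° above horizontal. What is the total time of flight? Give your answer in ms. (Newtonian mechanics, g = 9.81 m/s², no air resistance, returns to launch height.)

v₀ = 22.37 mph × 0.44704 = 10.0003 m/s
T = 2 × v₀ × sin(θ) / g = 2 × 10.0003 × sin(20°) / 9.81 = 2 × 10.0003 × 0.34202 / 9.81 = 0.697309 s
T = 0.697309 s / 0.001 = 697.3 ms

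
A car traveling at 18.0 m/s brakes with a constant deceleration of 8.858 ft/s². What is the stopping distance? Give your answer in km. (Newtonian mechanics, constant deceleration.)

a = 8.858 ft/s² × 0.3048 = 2.69992 m/s²
d = v₀² / (2a) = 18.0² / (2 × 2.69992) = 324.0 / 5.39984 = 60.0018 m
d = 60.0018 m / 1000.0 = 0.06 km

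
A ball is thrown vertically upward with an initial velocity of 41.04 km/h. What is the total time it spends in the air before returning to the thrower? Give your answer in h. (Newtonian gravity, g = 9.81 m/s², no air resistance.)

v₀ = 41.04 km/h × 0.2777777777777778 = 11.4 m/s
t_total = 2 × v₀ / g = 2 × 11.4 / 9.81 = 2.32416 s
t_total = 2.32416 s / 3600.0 = 0.0006456 h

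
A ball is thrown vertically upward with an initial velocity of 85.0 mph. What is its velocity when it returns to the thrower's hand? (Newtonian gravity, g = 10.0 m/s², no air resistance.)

By conservation of energy (no air resistance), the ball returns to the throw height with the same speed as launch, but directed downward.
|v_ground| = v₀ = 85.0 mph
v_ground = 85.0 mph (downward)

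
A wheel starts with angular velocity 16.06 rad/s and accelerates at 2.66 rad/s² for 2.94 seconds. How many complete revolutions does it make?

θ = ω₀t + ½αt² = 16.06×2.94 + ½×2.66×2.94² = 58.712388 rad
Total revolutions = θ/(2π) = 58.712388/(2π) = 9.34
Complete revolutions = ⌊9.34⌋ = 9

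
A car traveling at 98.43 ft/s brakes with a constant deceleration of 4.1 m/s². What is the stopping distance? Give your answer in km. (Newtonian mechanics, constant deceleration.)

v₀ = 98.43 ft/s × 0.3048 = 30.0015 m/s
d = v₀² / (2a) = 30.0015² / (2 × 4.1) = 900.09 / 8.2 = 109.767 m
d = 109.767 m / 1000.0 = 0.1098 km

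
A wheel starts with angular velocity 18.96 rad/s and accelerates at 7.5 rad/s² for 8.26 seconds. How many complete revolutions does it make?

θ = ω₀t + ½αt² = 18.96×8.26 + ½×7.5×8.26² = 412.4631 rad
Total revolutions = θ/(2π) = 412.4631/(2π) = 65.65
Complete revolutions = ⌊65.65⌋ = 65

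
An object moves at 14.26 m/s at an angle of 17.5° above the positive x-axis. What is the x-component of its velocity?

vₓ = v cos(θ) = 14.26 × cos(17.5°) = 13.6 m/s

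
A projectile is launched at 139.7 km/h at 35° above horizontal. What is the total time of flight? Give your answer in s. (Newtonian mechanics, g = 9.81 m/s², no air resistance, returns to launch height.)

v₀ = 139.7 km/h × 0.2777777777777778 = 38.8056 m/s
T = 2 × v₀ × sin(θ) / g = 2 × 38.8056 × sin(35°) / 9.81 = 2 × 38.8056 × 0.573576 / 9.81 = 4.538 s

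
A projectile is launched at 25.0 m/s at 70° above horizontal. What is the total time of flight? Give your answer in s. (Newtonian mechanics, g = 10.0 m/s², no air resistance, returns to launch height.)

T = 2 × v₀ × sin(θ) / g = 2 × 25.0 × sin(70°) / 10.0 = 2 × 25.0 × 0.939693 / 10.0 = 4.698 s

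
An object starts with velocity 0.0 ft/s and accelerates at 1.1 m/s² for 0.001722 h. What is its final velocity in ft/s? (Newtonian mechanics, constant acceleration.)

v₀ = 0.0 ft/s × 0.3048 = 0.0 m/s
t = 0.001722 h × 3600.0 = 6.1992 s
v = v₀ + a × t = 0.0 + 1.1 × 6.1992 = 6.81912 m/s
v = 6.81912 m/s / 0.3048 = 22.37 ft/s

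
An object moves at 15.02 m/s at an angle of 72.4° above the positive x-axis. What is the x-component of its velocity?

vₓ = v cos(θ) = 15.02 × cos(72.4°) = 4.54 m/s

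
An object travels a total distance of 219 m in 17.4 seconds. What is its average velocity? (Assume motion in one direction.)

v_avg = Δd / Δt = 219 / 17.4 = 12.59 m/s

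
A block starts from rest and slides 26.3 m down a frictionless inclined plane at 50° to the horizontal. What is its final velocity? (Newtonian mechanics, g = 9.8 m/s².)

a = g sin(θ) = 9.8 × sin(50°) = 7.5072 m/s²
v = √(2ad) = √(2 × 7.5072 × 26.3) = 19.87 m/s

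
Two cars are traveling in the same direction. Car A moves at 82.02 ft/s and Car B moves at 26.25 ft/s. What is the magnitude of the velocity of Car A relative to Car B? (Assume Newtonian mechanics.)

v_rel = |v_A - v_B| = |82.02 - 26.25| = 55.77 ft/s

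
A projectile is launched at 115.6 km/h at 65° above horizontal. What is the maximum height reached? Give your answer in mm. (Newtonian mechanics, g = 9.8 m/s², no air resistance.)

v₀ = 115.6 km/h × 0.2777777777777778 = 32.1111 m/s
H = v₀² × sin²(θ) / (2g) = 32.1111² × sin(65°)² / (2 × 9.8) = 1031.12 × 0.821394 / 19.6 = 43.212 m
H = 43.212 m / 0.001 = 43210 mm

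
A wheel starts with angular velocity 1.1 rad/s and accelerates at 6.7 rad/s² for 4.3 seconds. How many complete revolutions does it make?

θ = ω₀t + ½αt² = 1.1×4.3 + ½×6.7×4.3² = 66.6715 rad
Total revolutions = θ/(2π) = 66.6715/(2π) = 10.61
Complete revolutions = ⌊10.61⌋ = 10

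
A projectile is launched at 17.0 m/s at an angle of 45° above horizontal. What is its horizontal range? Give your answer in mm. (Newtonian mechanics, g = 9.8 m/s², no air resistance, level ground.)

R = v₀² × sin(2θ) / g = 17.0² × sin(2 × 45°) / 9.8 = 289.0 × 1.0 / 9.8 = 29.4898 m
R = 29.4898 m / 0.001 = 29490 mm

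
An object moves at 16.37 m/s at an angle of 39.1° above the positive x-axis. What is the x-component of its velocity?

vₓ = v cos(θ) = 16.37 × cos(39.1°) = 12.7 m/s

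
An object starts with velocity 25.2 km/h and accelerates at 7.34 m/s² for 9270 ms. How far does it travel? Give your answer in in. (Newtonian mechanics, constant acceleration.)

v₀ = 25.2 km/h × 0.2777777777777778 = 7.0 m/s
t = 9270 ms × 0.001 = 9.27 s
d = v₀ × t + ½ × a × t² = 7.0 × 9.27 + 0.5 × 7.34 × 9.27² = 380.264 m
d = 380.264 m / 0.0254 = 14970 in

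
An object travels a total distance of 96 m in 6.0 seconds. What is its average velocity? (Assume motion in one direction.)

v_avg = Δd / Δt = 96 / 6.0 = 16.0 m/s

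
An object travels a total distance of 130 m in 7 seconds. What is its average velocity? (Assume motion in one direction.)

v_avg = Δd / Δt = 130 / 7 = 18.57 m/s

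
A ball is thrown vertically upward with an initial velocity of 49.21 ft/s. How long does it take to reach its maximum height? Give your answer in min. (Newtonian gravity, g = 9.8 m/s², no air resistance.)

v₀ = 49.21 ft/s × 0.3048 = 14.9992 m/s
t_up = v₀ / g = 14.9992 / 9.8 = 1.53053 s
t_up = 1.53053 s / 60.0 = 0.02551 min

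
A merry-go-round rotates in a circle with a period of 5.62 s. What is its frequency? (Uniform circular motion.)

f = 1/T = 1/5.62 = 0.1779 Hz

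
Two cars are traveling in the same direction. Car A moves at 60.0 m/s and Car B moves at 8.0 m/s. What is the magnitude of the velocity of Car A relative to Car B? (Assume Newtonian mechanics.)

v_rel = |v_A - v_B| = |60.0 - 8.0| = 52.0 m/s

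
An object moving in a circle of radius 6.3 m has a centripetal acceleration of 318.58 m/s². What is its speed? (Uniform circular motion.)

v = √(a_c × r) = √(318.58 × 6.3) = 44.8 m/s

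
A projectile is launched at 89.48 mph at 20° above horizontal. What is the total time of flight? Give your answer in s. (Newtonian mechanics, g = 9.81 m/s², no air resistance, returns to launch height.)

v₀ = 89.48 mph × 0.44704 = 40.0011 m/s
T = 2 × v₀ × sin(θ) / g = 2 × 40.0011 × sin(20°) / 9.81 = 2 × 40.0011 × 0.34202 / 9.81 = 2.789 s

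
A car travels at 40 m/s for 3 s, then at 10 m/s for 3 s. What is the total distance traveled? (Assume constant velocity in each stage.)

d₁ = v₁t₁ = 40 × 3 = 120 m
d₂ = v₂t₂ = 10 × 3 = 30 m
d_total = 120 + 30 = 150 m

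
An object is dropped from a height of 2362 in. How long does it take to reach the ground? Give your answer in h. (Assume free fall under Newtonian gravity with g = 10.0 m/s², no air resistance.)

h = 2362 in × 0.0254 = 59.9948 m
t = √(2h/g) = √(2 × 59.9948 / 10.0) = 3.46395 s
t = 3.46395 s / 3600.0 = 0.0009622 h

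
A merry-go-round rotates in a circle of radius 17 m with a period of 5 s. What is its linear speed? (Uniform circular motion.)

v = 2πr/T = 2π×17/5 = 21.36 m/s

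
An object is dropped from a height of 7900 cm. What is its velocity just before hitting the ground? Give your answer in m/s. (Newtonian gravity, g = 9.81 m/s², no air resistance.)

h = 7900 cm × 0.01 = 79.0 m
v = √(2gh) = √(2 × 9.81 × 79.0) = 39.37 m/s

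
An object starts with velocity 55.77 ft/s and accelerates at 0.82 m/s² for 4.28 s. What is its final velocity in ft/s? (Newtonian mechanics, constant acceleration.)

v₀ = 55.77 ft/s × 0.3048 = 16.9987 m/s
v = v₀ + a × t = 16.9987 + 0.82 × 4.28 = 20.5083 m/s
v = 20.5083 m/s / 0.3048 = 67.28 ft/s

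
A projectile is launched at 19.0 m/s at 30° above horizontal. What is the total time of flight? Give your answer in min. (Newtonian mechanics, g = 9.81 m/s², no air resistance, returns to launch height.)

T = 2 × v₀ × sin(θ) / g = 2 × 19.0 × sin(30°) / 9.81 = 2 × 19.0 × 0.5 / 9.81 = 1.9368 s
T = 1.9368 s / 60.0 = 0.03228 min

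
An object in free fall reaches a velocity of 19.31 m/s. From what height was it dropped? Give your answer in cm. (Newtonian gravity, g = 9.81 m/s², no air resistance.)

h = v² / (2g) = 19.31² / (2 × 9.81) = 19.0049 m
h = 19.0049 m / 0.01 = 1900 cm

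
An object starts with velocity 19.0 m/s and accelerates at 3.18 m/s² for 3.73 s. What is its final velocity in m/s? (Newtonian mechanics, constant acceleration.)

v = v₀ + a × t = 19.0 + 3.18 × 3.73 = 30.86 m/s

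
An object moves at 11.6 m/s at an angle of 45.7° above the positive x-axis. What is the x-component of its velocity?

vₓ = v cos(θ) = 11.6 × cos(45.7°) = 8.1 m/s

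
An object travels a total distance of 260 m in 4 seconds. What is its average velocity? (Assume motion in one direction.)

v_avg = Δd / Δt = 260 / 4 = 65.0 m/s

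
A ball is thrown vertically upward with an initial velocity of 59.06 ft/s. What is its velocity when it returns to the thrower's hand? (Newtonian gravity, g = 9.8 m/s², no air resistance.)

By conservation of energy (no air resistance), the ball returns to the throw height with the same speed as launch, but directed downward.
|v_ground| = v₀ = 59.06 ft/s
v_ground = 59.06 ft/s (downward)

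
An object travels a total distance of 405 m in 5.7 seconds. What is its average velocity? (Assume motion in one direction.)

v_avg = Δd / Δt = 405 / 5.7 = 71.05 m/s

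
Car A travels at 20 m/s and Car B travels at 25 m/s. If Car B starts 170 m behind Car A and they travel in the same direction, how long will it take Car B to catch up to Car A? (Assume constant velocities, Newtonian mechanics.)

Relative speed: v_rel = 25 - 20 = 5 m/s
Time to catch: t = d₀/v_rel = 170/5 = 34.0 s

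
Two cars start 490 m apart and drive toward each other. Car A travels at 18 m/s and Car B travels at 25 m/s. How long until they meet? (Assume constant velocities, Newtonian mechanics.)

Combined speed: v_combined = 18 + 25 = 43 m/s
Time to meet: t = d/v_combined = 490/43 = 11.4 s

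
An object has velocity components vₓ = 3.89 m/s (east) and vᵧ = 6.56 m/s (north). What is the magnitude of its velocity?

|v| = √(vₓ² + vᵧ²) = √(3.89² + 6.56²) = √(58.1657) = 7.63 m/s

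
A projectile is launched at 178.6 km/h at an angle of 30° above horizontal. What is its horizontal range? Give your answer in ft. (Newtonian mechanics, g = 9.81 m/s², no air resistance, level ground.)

v₀ = 178.6 km/h × 0.2777777777777778 = 49.6111 m/s
R = v₀² × sin(2θ) / g = 49.6111² × sin(2 × 30°) / 9.81 = 2461.26 × 0.866025 / 9.81 = 217.28 m
R = 217.28 m / 0.3048 = 712.9 ft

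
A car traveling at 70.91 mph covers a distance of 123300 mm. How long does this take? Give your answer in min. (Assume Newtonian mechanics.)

d = 123300 mm × 0.001 = 123.3 m
v = 70.91 mph × 0.44704 = 31.6996 m/s
t = d / v = 123.3 / 31.6996 = 3.88964 s
t = 3.88964 s / 60.0 = 0.06483 min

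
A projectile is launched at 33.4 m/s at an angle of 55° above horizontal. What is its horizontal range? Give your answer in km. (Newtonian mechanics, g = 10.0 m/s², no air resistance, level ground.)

R = v₀² × sin(2θ) / g = 33.4² × sin(2 × 55°) / 10.0 = 1115.56 × 0.939693 / 10.0 = 104.828 m
R = 104.828 m / 1000.0 = 0.1048 km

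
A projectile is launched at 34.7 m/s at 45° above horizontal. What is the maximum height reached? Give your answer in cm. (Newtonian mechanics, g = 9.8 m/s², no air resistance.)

H = v₀² × sin²(θ) / (2g) = 34.7² × sin(45°)² / (2 × 9.8) = 1204.09 × 0.5 / 19.6 = 30.7166 m
H = 30.7166 m / 0.01 = 3072 cm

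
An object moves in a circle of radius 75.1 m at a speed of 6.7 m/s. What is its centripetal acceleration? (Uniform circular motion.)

a_c = v²/r = 6.7²/75.1 = 44.89/75.1 = 0.6 m/s²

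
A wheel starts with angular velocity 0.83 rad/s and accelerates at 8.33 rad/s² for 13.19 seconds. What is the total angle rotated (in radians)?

θ = ω₀t + ½αt² = 0.83×13.19 + ½×8.33×13.19² = 735.56 rad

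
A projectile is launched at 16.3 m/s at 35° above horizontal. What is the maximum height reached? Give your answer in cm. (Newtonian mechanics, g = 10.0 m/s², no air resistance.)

H = v₀² × sin²(θ) / (2g) = 16.3² × sin(35°)² / (2 × 10.0) = 265.69 × 0.32899 / 20.0 = 4.37047 m
H = 4.37047 m / 0.01 = 437.0 cm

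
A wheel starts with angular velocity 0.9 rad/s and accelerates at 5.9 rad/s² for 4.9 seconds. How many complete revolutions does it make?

θ = ω₀t + ½αt² = 0.9×4.9 + ½×5.9×4.9² = 75.2395 rad
Total revolutions = θ/(2π) = 75.2395/(2π) = 11.97
Complete revolutions = ⌊11.97⌋ = 11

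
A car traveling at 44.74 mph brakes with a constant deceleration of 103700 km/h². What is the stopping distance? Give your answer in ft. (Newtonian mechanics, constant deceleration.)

v₀ = 44.74 mph × 0.44704 = 20.0006 m/s
a = 103700 km/h² × 7.716049382716049e-05 = 8.00154 m/s²
d = v₀² / (2a) = 20.0006² / (2 × 8.00154) = 400.024 / 16.0031 = 24.9967 m
d = 24.9967 m / 0.3048 = 82.01 ft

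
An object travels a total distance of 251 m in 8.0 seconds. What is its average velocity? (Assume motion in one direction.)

v_avg = Δd / Δt = 251 / 8.0 = 31.38 m/s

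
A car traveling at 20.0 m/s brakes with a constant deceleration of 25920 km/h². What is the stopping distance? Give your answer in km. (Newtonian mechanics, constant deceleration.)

a = 25920 km/h² × 7.716049382716049e-05 = 2.0 m/s²
d = v₀² / (2a) = 20.0² / (2 × 2.0) = 400.0 / 4.0 = 100.0 m
d = 100.0 m / 1000.0 = 0.1 km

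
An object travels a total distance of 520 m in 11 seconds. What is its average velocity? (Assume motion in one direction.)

v_avg = Δd / Δt = 520 / 11 = 47.27 m/s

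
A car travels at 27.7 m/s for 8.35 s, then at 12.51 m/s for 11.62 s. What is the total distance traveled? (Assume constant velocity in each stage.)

d₁ = v₁t₁ = 27.7 × 8.35 = 231.295 m
d₂ = v₂t₂ = 12.51 × 11.62 = 145.3662 m
d_total = 231.295 + 145.3662 = 376.66 m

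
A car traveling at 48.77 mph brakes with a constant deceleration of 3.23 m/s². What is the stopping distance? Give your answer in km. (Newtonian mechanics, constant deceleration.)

v₀ = 48.77 mph × 0.44704 = 21.8021 m/s
d = v₀² / (2a) = 21.8021² / (2 × 3.23) = 475.332 / 6.46 = 73.5808 m
d = 73.5808 m / 1000.0 = 0.07358 km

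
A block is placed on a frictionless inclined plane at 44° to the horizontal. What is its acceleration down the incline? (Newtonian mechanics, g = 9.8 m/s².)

a = g sin(θ) = 9.8 × sin(44°) = 9.8 × 0.6947 = 6.81 m/s²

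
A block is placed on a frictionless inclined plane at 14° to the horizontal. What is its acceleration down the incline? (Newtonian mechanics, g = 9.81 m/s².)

a = g sin(θ) = 9.81 × sin(14°) = 9.81 × 0.2419 = 2.37 m/s²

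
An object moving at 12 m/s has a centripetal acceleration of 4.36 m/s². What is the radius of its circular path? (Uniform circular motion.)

r = v²/a_c = 12²/4.36 = 33.03 m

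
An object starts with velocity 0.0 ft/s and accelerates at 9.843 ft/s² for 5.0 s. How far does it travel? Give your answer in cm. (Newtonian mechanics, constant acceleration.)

v₀ = 0.0 ft/s × 0.3048 = 0.0 m/s
a = 9.843 ft/s² × 0.3048 = 3.00015 m/s²
d = v₀ × t + ½ × a × t² = 0.0 × 5.0 + 0.5 × 3.00015 × 5.0² = 37.5019 m
d = 37.5019 m / 0.01 = 3750 cm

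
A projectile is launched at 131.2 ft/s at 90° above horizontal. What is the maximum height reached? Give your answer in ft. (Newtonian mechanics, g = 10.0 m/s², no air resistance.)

v₀ = 131.2 ft/s × 0.3048 = 39.9898 m/s
H = v₀² × sin²(θ) / (2g) = 39.9898² × sin(90°)² / (2 × 10.0) = 1599.18 × 1.0 / 20.0 = 79.959 m
H = 79.959 m / 0.3048 = 262.3 ft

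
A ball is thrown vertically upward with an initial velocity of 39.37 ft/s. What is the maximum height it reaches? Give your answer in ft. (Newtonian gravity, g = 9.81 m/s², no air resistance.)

v₀ = 39.37 ft/s × 0.3048 = 12.0 m/s
h_max = v₀² / (2g) = 12.0² / (2 × 9.81) = 144.0 / 19.62 = 7.33945 m
h_max = 7.33945 m / 0.3048 = 24.08 ft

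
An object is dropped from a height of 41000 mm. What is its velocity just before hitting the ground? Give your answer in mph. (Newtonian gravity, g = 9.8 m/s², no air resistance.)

h = 41000 mm × 0.001 = 41.0 m
v = √(2gh) = √(2 × 9.8 × 41.0) = 28.3478 m/s
v = 28.3478 m/s / 0.44704 = 63.41 mph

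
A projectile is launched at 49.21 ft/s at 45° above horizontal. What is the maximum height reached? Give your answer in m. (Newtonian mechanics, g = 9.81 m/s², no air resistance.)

v₀ = 49.21 ft/s × 0.3048 = 14.9992 m/s
H = v₀² × sin²(θ) / (2g) = 14.9992² × sin(45°)² / (2 × 9.81) = 224.976 × 0.5 / 19.62 = 5.733 m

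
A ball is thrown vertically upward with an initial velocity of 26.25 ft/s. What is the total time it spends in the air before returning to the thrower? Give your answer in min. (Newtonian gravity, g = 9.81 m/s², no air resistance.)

v₀ = 26.25 ft/s × 0.3048 = 8.001 m/s
t_total = 2 × v₀ / g = 2 × 8.001 / 9.81 = 1.63119 s
t_total = 1.63119 s / 60.0 = 0.02719 min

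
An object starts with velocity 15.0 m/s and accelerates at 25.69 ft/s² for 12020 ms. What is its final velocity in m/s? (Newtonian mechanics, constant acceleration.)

a = 25.69 ft/s² × 0.3048 = 7.83031 m/s²
t = 12020 ms × 0.001 = 12.02 s
v = v₀ + a × t = 15.0 + 7.83031 × 12.02 = 109.1 m/s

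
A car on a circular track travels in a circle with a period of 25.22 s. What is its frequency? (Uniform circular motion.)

f = 1/T = 1/25.22 = 0.0397 Hz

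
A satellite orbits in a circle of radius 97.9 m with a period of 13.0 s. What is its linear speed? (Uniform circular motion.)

v = 2πr/T = 2π×97.9/13.0 = 47.32 m/s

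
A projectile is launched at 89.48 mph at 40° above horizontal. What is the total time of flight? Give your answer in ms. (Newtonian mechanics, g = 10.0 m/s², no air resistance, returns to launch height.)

v₀ = 89.48 mph × 0.44704 = 40.0011 m/s
T = 2 × v₀ × sin(θ) / g = 2 × 40.0011 × sin(40°) / 10.0 = 2 × 40.0011 × 0.642788 / 10.0 = 5.14245 s
T = 5.14245 s / 0.001 = 5142 ms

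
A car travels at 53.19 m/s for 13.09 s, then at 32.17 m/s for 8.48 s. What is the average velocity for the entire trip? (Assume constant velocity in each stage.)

d₁ = v₁t₁ = 53.19 × 13.09 = 696.2571 m
d₂ = v₂t₂ = 32.17 × 8.48 = 272.8016 m
d_total = 969.0587 m, t_total = 21.57 s
v_avg = d_total/t_total = 969.0587/21.57 = 44.93 m/s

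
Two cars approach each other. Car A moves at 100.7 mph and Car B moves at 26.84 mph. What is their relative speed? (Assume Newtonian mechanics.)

v_rel = v_A + v_B = 100.7 + 26.84 = 127.54 mph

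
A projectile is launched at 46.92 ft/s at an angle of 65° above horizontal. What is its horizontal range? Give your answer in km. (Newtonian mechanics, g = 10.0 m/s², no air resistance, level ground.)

v₀ = 46.92 ft/s × 0.3048 = 14.3012 m/s
R = v₀² × sin(2θ) / g = 14.3012² × sin(2 × 65°) / 10.0 = 204.524 × 0.766044 / 10.0 = 15.6674 m
R = 15.6674 m / 1000.0 = 0.01567 km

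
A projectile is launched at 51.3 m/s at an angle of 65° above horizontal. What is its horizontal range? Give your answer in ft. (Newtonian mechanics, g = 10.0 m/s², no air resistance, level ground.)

R = v₀² × sin(2θ) / g = 51.3² × sin(2 × 65°) / 10.0 = 2631.69 × 0.766044 / 10.0 = 201.599 m
R = 201.599 m / 0.3048 = 661.4 ft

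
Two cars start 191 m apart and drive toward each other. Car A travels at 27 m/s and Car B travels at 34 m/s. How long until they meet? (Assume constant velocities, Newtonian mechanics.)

Combined speed: v_combined = 27 + 34 = 61 m/s
Time to meet: t = d/v_combined = 191/61 = 3.13 s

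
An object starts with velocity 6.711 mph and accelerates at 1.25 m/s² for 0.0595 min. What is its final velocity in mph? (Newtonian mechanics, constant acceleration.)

v₀ = 6.711 mph × 0.44704 = 3.00009 m/s
t = 0.0595 min × 60.0 = 3.57 s
v = v₀ + a × t = 3.00009 + 1.25 × 3.57 = 7.46259 m/s
v = 7.46259 m/s / 0.44704 = 16.69 mph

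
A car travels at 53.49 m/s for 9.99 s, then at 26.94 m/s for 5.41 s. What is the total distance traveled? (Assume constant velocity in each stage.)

d₁ = v₁t₁ = 53.49 × 9.99 = 534.3651 m
d₂ = v₂t₂ = 26.94 × 5.41 = 145.7454 m
d_total = 534.3651 + 145.7454 = 680.11 m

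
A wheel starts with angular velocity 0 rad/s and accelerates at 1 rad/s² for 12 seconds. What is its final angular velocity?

ω = ω₀ + αt = 0 + 1 × 12 = 12 rad/s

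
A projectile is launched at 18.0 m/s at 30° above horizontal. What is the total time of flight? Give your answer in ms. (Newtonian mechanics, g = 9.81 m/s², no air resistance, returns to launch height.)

T = 2 × v₀ × sin(θ) / g = 2 × 18.0 × sin(30°) / 9.81 = 2 × 18.0 × 0.5 / 9.81 = 1.83486 s
T = 1.83486 s / 0.001 = 1835 ms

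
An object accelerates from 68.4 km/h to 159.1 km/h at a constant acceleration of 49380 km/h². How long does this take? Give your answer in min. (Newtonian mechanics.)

v₀ = 68.4 km/h × 0.2777777777777778 = 19.0 m/s
v = 159.1 km/h × 0.2777777777777778 = 44.1944 m/s
a = 49380 km/h² × 7.716049382716049e-05 = 3.81019 m/s²
t = (v - v₀) / a = (44.1944 - 19.0) / 3.81019 = 6.61237 s
t = 6.61237 s / 60.0 = 0.1102 min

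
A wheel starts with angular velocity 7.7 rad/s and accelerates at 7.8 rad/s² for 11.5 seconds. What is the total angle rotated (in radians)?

θ = ω₀t + ½αt² = 7.7×11.5 + ½×7.8×11.5² = 604.32 rad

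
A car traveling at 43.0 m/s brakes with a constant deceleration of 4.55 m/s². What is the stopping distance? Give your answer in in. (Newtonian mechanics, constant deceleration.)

d = v₀² / (2a) = 43.0² / (2 × 4.55) = 1849.0 / 9.1 = 203.187 m
d = 203.187 m / 0.0254 = 7999 in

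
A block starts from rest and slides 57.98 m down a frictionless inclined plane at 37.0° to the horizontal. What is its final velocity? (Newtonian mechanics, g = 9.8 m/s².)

a = g sin(θ) = 9.8 × sin(37.0°) = 5.8978 m/s²
v = √(2ad) = √(2 × 5.8978 × 57.98) = 26.15 m/s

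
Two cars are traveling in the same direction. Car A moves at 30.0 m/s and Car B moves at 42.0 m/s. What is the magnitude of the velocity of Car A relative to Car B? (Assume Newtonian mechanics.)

v_rel = |v_A - v_B| = |30.0 - 42.0| = 12.0 m/s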